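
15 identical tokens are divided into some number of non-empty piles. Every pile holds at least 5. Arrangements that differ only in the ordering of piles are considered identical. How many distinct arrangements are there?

They are:
15
10, 5
9, 6
8, 7
5, 5, 5

5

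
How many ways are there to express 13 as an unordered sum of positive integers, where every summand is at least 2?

24

Listing the qualifying partitions of 13:
13
11, 2
10, 3
9, 4
9, 2, 2
8, 5
8, 3, 2
7, 6
7, 4, 2
7, 3, 3
7, 2, 2, 2
6, 5, 2
6, 4, 3
6, 3, 2, 2
5, 5, 3
5, 4, 4
5, 4, 2, 2
5, 3, 3, 2
5, 2, 2, 2, 2
4, 4, 3, 2
4, 3, 3, 3
4, 3, 2, 2, 2
3, 3, 3, 2, 2
3, 2, 2, 2, 2, 2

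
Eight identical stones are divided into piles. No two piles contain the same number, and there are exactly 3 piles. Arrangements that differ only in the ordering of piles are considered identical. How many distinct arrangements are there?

2

They are:
5,2,1
4,3,1
That's 2 in total.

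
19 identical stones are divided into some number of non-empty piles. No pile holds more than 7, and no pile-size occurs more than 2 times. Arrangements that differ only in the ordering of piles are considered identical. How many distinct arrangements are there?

A partial list (first 12 by largest part):
7, 7, 5
7, 7, 4, 1
7, 7, 3, 2
7, 7, 3, 1, 1
7, 7, 2, 2, 1
7, 6, 6
7, 6, 5, 1
7, 6, 4, 2
7, 6, 4, 1, 1
7, 6, 3, 3
7, 6, 3, 2, 1
7, 6, 2, 2, 1, 1
…and 47 more, for 59 total.

59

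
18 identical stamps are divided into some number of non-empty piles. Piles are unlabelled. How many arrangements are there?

Systematic enumeration (by largest part, then next-largest, …) yields 385.

385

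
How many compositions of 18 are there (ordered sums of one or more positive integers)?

131072

There are 17 gaps and each independently is a cut or not, giving 2^17 = 131072.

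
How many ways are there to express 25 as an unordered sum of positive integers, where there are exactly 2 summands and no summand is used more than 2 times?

They are:
1 + 24
2 + 23
3 + 22
4 + 21
5 + 20
6 + 19
7 + 18
8 + 17
9 + 16
10 + 15
11 + 14
12 + 13
That's 12 in total.

12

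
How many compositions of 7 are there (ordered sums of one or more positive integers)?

64

The number of compositions of n is 2^(n−1); here 2^6 = 64.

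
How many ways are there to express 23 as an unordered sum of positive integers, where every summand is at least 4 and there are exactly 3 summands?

16

They are:
15,4,4
14,5,4
13,6,4
13,5,5
12,7,4
12,6,5
11,8,4
11,7,5
11,6,6
10,9,4
10,8,5
10,7,6
9,9,5
9,8,6
9,7,7
8,8,7
Counting gives 16.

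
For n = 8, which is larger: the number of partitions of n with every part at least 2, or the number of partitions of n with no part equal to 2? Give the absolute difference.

4

Partitions of 8 with every part at least 2: 7.
Partitions of 8 with no part equal to 2: 11.
|7 − 11| = 4.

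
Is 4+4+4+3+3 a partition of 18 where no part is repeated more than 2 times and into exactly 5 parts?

No

The parts sum to 18, and the condition 'no summand is used more than 2 times' is violated.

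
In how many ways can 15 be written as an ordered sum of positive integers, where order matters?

16384

There are 14 gaps and each independently is a cut or not, giving 2^14 = 16384.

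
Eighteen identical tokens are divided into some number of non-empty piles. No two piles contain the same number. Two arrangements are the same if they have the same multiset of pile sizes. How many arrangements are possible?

46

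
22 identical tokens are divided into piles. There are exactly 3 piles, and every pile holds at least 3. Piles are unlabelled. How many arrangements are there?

Listing the qualifying partitions of 22:
16+3+3
15+4+3
14+5+3
14+4+4
13+6+3
13+5+4
12+7+3
12+6+4
12+5+5
11+8+3
11+7+4
11+6+5
10+9+3
10+8+4
10+7+5
10+6+6
9+9+4
9+8+5
9+7+6
8+8+6
8+7+7
That's 21 in total.

21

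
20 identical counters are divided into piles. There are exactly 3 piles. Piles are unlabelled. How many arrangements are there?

A partial list (first 12 by largest part):
18, 1, 1
17, 2, 1
16, 3, 1
16, 2, 2
15, 4, 1
15, 3, 2
14, 5, 1
14, 4, 2
14, 3, 3
13, 6, 1
13, 5, 2
13, 4, 3
…and 21 more, for 33 total.

33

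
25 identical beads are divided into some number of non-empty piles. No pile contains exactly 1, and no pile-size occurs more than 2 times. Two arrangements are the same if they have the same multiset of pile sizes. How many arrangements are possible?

Direct enumeration gives 201 partitions.

201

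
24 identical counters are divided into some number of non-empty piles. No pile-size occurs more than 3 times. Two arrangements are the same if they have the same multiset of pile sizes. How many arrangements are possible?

A full systematic count gives 722.

722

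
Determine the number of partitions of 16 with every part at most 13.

227

Enumerating by decreasing first part gives 227 partitions in all.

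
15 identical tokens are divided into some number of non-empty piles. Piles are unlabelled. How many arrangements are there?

176

Direct enumeration gives 176 partitions.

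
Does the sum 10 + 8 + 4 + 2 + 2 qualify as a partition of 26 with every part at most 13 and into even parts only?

The parts sum to 26, and the condition 'no summand exceeds 13' holds; the condition 'every summand is even' holds.

Yes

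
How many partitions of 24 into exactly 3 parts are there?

48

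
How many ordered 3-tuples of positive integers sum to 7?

15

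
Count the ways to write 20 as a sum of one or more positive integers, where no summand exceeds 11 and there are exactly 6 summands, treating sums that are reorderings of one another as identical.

Direct enumeration gives 83 partitions.

83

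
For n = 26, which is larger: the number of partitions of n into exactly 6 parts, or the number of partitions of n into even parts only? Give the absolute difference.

181

Partitions of 26 into exactly 6 parts: 282.
Partitions of 26 into even parts only: 101.
|282 − 101| = 181.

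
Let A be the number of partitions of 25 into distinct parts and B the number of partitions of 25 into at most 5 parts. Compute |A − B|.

235

Partitions of 25 into distinct parts: 142.
Partitions of 25 into at most 5 parts: 377.
|142 − 377| = 235.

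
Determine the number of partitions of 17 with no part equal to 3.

162

Direct enumeration gives 162 partitions.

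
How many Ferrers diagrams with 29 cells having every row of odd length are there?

256

Systematic enumeration (by largest part, then next-largest, …) yields 256.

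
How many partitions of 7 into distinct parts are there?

The partitions of 7 that satisfy the conditions:
7
1 + 6
2 + 5
3 + 4
1 + 2 + 4

5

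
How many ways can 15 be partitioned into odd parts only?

A partial list (first 12 by largest part):
15
13+1+1
11+3+1
11+1+1+1+1
9+5+1
9+3+3
9+3+1+1+1
9+1+1+1+1+1+1
7+7+1
7+5+3
7+5+1+1+1
7+3+3+1+1
…and 15 more, for 27 total.

27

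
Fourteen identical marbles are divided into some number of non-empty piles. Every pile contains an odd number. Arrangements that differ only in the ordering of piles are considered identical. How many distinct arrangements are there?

22

Enumerating:
13,1
11,3
11,1,1,1
9,5
9,3,1,1
9,1,1,1,1,1
7,7
7,5,1,1
7,3,3,1
7,3,1,1,1,1
7,1,1,1,1,1,1,1
5,5,3,1
5,5,1,1,1,1
5,3,3,3
5,3,3,1,1,1
5,3,1,1,1,1,1,1
5,1,1,1,1,1,1,1,1,1
3,3,3,3,1,1
3,3,3,1,1,1,1,1
3,3,1,1,1,1,1,1,1,1
3,1,1,1,1,1,1,1,1,1,1,1
1,1,1,1,1,1,1,1,1,1,1,1,1,1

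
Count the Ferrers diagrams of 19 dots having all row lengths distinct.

There are too many to list fully; the first 12 (by largest part) are:
19
18 + 1
17 + 2
16 + 3
16 + 2 + 1
15 + 4
15 + 3 + 1
14 + 5
14 + 4 + 1
14 + 3 + 2
13 + 6
13 + 5 + 1
…and 42 more, for 54 total.

54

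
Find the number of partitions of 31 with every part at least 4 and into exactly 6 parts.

14

Listing the qualifying partitions of 31:
4+4+4+4+4+11
4+4+4+4+5+10
4+4+4+4+6+9
4+4+4+5+5+9
4+4+4+4+7+8
4+4+4+5+6+8
4+4+5+5+5+8
4+4+4+5+7+7
4+4+4+6+6+7
4+4+5+5+6+7
4+5+5+5+5+7
4+4+5+6+6+6
4+5+5+5+6+6
5+5+5+5+5+6
That's 14 in total.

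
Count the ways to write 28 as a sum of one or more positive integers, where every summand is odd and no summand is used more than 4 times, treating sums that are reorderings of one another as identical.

Counting exhaustively, 104 partitions satisfy the conditions.

104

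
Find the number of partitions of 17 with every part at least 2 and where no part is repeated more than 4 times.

61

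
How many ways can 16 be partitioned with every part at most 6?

Enumerating by decreasing first part gives 136 partitions in all.

136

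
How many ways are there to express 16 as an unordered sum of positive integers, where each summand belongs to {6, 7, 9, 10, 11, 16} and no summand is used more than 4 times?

Listing the qualifying partitions of 16:
16
10 + 6
9 + 7

3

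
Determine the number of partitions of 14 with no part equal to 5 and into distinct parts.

The partitions of 14 that satisfy the conditions:
14
13, 1
12, 2
11, 3
11, 2, 1
10, 4
10, 3, 1
9, 4, 1
9, 3, 2
8, 6
8, 4, 2
8, 3, 2, 1
7, 6, 1
7, 4, 3
7, 4, 2, 1
6, 4, 3, 1
Counting gives 16.

16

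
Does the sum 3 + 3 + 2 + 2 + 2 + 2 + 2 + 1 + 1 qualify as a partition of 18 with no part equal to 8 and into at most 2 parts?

The parts sum to 18, and the condition 'there are at most 2 summands' is violated.

No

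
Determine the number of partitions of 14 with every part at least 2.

A partial list (first 12 by largest part):
14
2 + 12
3 + 11
4 + 10
2 + 2 + 10
5 + 9
2 + 3 + 9
6 + 8
2 + 4 + 8
3 + 3 + 8
2 + 2 + 2 + 8
7 + 7
…and 22 more, for 34 total.

34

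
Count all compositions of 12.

2048

Each of the 11 gaps between 12 units is either a break or not: 2^11 = 2048.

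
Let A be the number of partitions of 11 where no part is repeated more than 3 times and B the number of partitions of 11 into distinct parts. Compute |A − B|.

26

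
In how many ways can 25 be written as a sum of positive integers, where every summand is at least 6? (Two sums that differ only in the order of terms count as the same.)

The partitions of 25 that satisfy the conditions:
25
19, 6
18, 7
17, 8
16, 9
15, 10
14, 11
13, 12
13, 6, 6
12, 7, 6
11, 8, 6
11, 7, 7
10, 9, 6
10, 8, 7
9, 9, 7
9, 8, 8
7, 6, 6, 6

17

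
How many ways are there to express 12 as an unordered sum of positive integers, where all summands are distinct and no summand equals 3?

10

They are:
12
11, 1
10, 2
9, 2, 1
8, 4
7, 5
7, 4, 1
6, 5, 1
6, 4, 2
5, 4, 2, 1
Counting gives 10.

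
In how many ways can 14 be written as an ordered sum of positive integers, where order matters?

Each of the 13 gaps between 14 units is either a break or not: 2^13 = 8192.

8192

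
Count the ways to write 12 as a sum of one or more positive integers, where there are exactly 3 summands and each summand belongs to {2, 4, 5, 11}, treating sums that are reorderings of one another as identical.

Enumerating:
5+5+2
4+4+4

2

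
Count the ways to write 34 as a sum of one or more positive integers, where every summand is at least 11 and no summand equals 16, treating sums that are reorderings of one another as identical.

8

Listing the qualifying partitions of 34:
34
23, 11
22, 12
21, 13
20, 14
19, 15
17, 17
12, 11, 11
Counting gives 8.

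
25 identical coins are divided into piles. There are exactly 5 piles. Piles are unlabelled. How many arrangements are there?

192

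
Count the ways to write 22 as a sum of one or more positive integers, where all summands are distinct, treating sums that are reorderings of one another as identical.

89

A full systematic count gives 89.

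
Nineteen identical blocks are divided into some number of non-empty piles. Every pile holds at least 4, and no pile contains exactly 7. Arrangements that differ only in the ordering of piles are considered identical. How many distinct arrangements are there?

13

They are:
19
4,15
5,14
6,13
8,11
4,4,11
9,10
4,5,10
4,6,9
5,5,9
5,6,8
4,4,5,6
4,5,5,5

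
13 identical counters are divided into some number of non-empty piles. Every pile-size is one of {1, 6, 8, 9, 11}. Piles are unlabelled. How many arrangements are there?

They are:
11+1+1
9+1+1+1+1
8+1+1+1+1+1
6+6+1
6+1+1+1+1+1+1+1
1+1+1+1+1+1+1+1+1+1+1+1+1

6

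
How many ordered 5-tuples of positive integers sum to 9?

70

Place 4 bars in the 8 internal gaps of a row of 9 dots: C(8,4) = 70.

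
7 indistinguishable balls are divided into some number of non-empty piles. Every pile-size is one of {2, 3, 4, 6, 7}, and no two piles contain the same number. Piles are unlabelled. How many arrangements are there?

2

Enumerating:
7
4, 3
That's 2 in total.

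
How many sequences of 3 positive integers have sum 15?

By stars and bars with positive parts, the count is C(14,2) = 91.

91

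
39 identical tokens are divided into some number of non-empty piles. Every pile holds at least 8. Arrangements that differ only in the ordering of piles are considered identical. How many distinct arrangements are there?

There are too many to list fully; the first 12 (by largest part) are:
39
31+8
30+9
29+10
28+11
27+12
26+13
25+14
24+15
23+16
23+8+8
22+17
…and 39 more, for 51 total.

51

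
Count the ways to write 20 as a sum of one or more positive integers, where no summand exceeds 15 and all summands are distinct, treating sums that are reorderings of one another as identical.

There are too many to list fully; the first 12 (by largest part) are:
15, 5
15, 4, 1
15, 3, 2
14, 6
14, 5, 1
14, 4, 2
14, 3, 2, 1
13, 7
13, 6, 1
13, 5, 2
13, 4, 3
13, 4, 2, 1
…and 45 more, for 57 total.

57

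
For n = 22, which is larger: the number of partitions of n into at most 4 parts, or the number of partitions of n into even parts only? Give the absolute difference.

Partitions of 22 into at most 4 parts: 136.
Partitions of 22 into even parts only: 56.
|136 − 56| = 80.

80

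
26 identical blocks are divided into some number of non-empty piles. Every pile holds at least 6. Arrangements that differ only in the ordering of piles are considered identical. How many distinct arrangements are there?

They are:
26
20 + 6
19 + 7
18 + 8
17 + 9
16 + 10
15 + 11
14 + 12
14 + 6 + 6
13 + 13
13 + 7 + 6
12 + 8 + 6
12 + 7 + 7
11 + 9 + 6
11 + 8 + 7
10 + 10 + 6
10 + 9 + 7
10 + 8 + 8
9 + 9 + 8
8 + 6 + 6 + 6
7 + 7 + 6 + 6

21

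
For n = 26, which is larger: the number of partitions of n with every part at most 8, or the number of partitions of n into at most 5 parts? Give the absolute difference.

Partitions of 26 with every part at most 8: 1297.
Partitions of 26 into at most 5 parts: 427.
|1297 − 427| = 870.

870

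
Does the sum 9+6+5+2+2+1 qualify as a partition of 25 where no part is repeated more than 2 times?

Yes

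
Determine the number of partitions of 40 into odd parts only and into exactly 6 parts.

There are 163 such partitions.

163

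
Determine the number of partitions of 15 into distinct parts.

A partial list (first 12 by largest part):
15
1, 14
2, 13
3, 12
1, 2, 12
4, 11
1, 3, 11
5, 10
1, 4, 10
2, 3, 10
6, 9
1, 5, 9
…and 15 more, for 27 total.

27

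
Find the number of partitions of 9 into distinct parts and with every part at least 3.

3

Enumerating:
9
6 + 3
5 + 4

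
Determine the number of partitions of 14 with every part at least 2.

34

A partial list (first 12 by largest part):
14
12, 2
11, 3
10, 4
10, 2, 2
9, 5
9, 3, 2
8, 6
8, 4, 2
8, 3, 3
8, 2, 2, 2
7, 7
…and 22 more, for 34 total.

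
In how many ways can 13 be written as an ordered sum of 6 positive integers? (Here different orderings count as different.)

A composition of 13 into 6 positive parts is chosen by placing 5 dividers among the 12 gaps between 13 units: C(12,5) = 792.

792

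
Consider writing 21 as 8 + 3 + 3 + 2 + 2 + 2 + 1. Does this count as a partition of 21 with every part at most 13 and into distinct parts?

No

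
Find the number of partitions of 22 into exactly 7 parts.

A full systematic count gives 131.

131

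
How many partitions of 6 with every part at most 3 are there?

7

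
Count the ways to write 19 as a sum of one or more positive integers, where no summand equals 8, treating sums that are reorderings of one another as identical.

Direct enumeration gives 434 partitions.

434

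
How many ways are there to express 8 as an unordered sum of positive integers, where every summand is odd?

Listing the qualifying partitions of 8:
7 + 1
5 + 3
5 + 1 + 1 + 1
3 + 3 + 1 + 1
3 + 1 + 1 + 1 + 1 + 1
1 + 1 + 1 + 1 + 1 + 1 + 1 + 1

6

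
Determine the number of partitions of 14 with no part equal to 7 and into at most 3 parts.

20

They are:
14
13, 1
12, 2
12, 1, 1
11, 3
11, 2, 1
10, 4
10, 3, 1
10, 2, 2
9, 5
9, 4, 1
9, 3, 2
8, 6
8, 5, 1
8, 4, 2
8, 3, 3
6, 6, 2
6, 5, 3
6, 4, 4
5, 5, 4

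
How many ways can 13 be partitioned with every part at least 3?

The partitions of 13 that satisfy the conditions:
13
10,3
9,4
8,5
7,6
7,3,3
6,4,3
5,5,3
5,4,4
4,3,3,3

10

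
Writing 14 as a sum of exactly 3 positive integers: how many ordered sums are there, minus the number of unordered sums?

Ordered (compositions into 3 parts): C(13,2) = 78.
Unordered (partitions into 3 parts): 16.
Difference: 78 − 16 = 62.

62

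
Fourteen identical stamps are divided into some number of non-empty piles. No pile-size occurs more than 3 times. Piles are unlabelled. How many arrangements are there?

Enumerating by decreasing first part gives 82 partitions in all.

82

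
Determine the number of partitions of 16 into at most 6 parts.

136

There are 136 such partitions.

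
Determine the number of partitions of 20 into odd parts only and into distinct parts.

7

The partitions of 20 that satisfy the conditions:
1,19
3,17
5,15
7,13
9,11
1,3,5,11
1,3,7,9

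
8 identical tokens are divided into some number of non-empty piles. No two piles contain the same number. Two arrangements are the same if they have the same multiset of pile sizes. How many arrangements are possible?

The partitions of 8 that satisfy the conditions:
8
7+1
6+2
5+3
5+2+1
4+3+1
That's 6 in total.

6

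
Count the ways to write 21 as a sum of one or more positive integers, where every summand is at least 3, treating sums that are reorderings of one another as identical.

A partial list (first 12 by largest part):
21
18+3
17+4
16+5
15+6
15+3+3
14+7
14+4+3
13+8
13+5+3
13+4+4
12+9
…and 48 more, for 60 total.

60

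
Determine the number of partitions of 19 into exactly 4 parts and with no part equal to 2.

30

There are too many to list fully; the first 12 (by largest part) are:
16+1+1+1
14+3+1+1
13+4+1+1
12+5+1+1
12+3+3+1
11+6+1+1
11+4+3+1
10+7+1+1
10+5+3+1
10+4+4+1
10+3+3+3
9+8+1+1
…and 18 more, for 30 total.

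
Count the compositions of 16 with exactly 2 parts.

15

Place 1 bars in the 15 internal gaps of a row of 16 dots: C(15,1) = 15.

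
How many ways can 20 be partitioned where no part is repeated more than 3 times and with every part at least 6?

8

Listing the qualifying partitions of 20:
20
6 + 14
7 + 13
8 + 12
9 + 11
10 + 10
6 + 6 + 8
6 + 7 + 7
That's 8 in total.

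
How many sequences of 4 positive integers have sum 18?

By stars and bars with positive parts, the count is C(17,3) = 680.

680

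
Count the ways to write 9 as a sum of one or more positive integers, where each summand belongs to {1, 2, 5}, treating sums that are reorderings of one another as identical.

The partitions of 9 that satisfy the conditions:
5, 2, 2
5, 2, 1, 1
5, 1, 1, 1, 1
2, 2, 2, 2, 1
2, 2, 2, 1, 1, 1
2, 2, 1, 1, 1, 1, 1
2, 1, 1, 1, 1, 1, 1, 1
1, 1, 1, 1, 1, 1, 1, 1, 1
That's 8 in total.

8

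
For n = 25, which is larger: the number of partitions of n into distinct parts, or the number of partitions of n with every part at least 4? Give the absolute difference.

85

Partitions of 25 into distinct parts: 142.
Partitions of 25 with every part at least 4: 57.
|142 − 57| = 85.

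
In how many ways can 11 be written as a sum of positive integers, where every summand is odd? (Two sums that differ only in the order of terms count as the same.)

Enumerating:
11
9,1,1
7,3,1
7,1,1,1,1
5,5,1
5,3,3
5,3,1,1,1
5,1,1,1,1,1,1
3,3,3,1,1
3,3,1,1,1,1,1
3,1,1,1,1,1,1,1,1
1,1,1,1,1,1,1,1,1,1,1

12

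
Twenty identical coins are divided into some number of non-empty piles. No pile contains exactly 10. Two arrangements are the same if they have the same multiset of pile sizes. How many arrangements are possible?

Counting exhaustively, 585 partitions satisfy the conditions.

585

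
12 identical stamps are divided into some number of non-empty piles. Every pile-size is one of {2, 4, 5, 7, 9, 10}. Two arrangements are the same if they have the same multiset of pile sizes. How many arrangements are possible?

Listing the qualifying partitions of 12:
10 + 2
7 + 5
5 + 5 + 2
4 + 4 + 4
4 + 4 + 2 + 2
4 + 2 + 2 + 2 + 2
2 + 2 + 2 + 2 + 2 + 2

7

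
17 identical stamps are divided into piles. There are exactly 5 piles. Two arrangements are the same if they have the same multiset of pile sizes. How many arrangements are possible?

A partial list (first 12 by largest part):
13 + 1 + 1 + 1 + 1
12 + 2 + 1 + 1 + 1
11 + 3 + 1 + 1 + 1
11 + 2 + 2 + 1 + 1
10 + 4 + 1 + 1 + 1
10 + 3 + 2 + 1 + 1
10 + 2 + 2 + 2 + 1
9 + 5 + 1 + 1 + 1
9 + 4 + 2 + 1 + 1
9 + 3 + 3 + 1 + 1
9 + 3 + 2 + 2 + 1
9 + 2 + 2 + 2 + 2
…and 35 more, for 47 total.

47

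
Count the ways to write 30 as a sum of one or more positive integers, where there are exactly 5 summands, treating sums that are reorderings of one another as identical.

Systematic enumeration (by largest part, then next-largest, …) yields 377.

377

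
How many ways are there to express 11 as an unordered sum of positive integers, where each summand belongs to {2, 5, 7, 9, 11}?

Enumerating:
11
9,2
7,2,2
5,2,2,2
That's 4 in total.

4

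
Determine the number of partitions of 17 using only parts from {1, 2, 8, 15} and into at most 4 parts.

3

Listing the qualifying partitions of 17:
15, 2
15, 1, 1
8, 8, 1
Counting gives 3.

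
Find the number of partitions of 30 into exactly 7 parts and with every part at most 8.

166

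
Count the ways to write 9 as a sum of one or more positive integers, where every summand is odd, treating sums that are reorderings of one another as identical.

8

They are:
9
1, 1, 7
1, 3, 5
1, 1, 1, 1, 5
3, 3, 3
1, 1, 1, 3, 3
1, 1, 1, 1, 1, 1, 3
1, 1, 1, 1, 1, 1, 1, 1, 1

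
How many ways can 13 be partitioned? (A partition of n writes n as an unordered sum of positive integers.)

There are 101 such partitions.

101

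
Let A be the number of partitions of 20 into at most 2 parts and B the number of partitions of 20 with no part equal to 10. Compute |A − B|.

574

Partitions of 20 into at most 2 parts: 11.
Partitions of 20 with no part equal to 10: 585.
|11 − 585| = 574.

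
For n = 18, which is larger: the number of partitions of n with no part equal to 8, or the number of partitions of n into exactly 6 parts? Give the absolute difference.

285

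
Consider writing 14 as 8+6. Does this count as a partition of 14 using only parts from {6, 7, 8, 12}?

Yes

The parts sum to 14, and the condition 'each summand belongs to {6, 7, 8, 12}' holds.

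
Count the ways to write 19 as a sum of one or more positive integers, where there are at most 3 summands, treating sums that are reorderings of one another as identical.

40

A partial list (first 12 by largest part):
19
18, 1
17, 2
17, 1, 1
16, 3
16, 2, 1
15, 4
15, 3, 1
15, 2, 2
14, 5
14, 4, 1
14, 3, 2
…and 28 more, for 40 total.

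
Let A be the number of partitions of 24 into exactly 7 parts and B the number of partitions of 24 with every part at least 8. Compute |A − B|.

194

Partitions of 24 into exactly 7 parts: 201.
Partitions of 24 with every part at least 8: 7.
|201 − 7| = 194.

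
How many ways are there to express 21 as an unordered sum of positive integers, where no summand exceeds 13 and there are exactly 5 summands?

Direct enumeration gives 94 partitions.

94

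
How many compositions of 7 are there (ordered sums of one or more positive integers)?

64

Each of the 6 gaps between 7 units is either a break or not: 2^6 = 64.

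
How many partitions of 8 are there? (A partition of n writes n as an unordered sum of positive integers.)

Listing the qualifying partitions of 8:
8
1,7
2,6
1,1,6
3,5
1,2,5
1,1,1,5
4,4
1,3,4
2,2,4
1,1,2,4
1,1,1,1,4
2,3,3
1,1,3,3
1,2,2,3
1,1,1,2,3
1,1,1,1,1,3
2,2,2,2
1,1,2,2,2
1,1,1,1,2,2
1,1,1,1,1,1,2
1,1,1,1,1,1,1,1

22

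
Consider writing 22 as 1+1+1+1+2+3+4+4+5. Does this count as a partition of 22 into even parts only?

The parts sum to 22, and the condition 'every summand is even' is violated.

No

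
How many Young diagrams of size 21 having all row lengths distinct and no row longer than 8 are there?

The partitions of 21 that satisfy the conditions:
8,7,6
8,7,5,1
8,7,4,2
8,7,3,2,1
8,6,5,2
8,6,4,3
8,6,4,2,1
8,5,4,3,1
7,6,5,3
7,6,5,2,1
7,6,4,3,1
7,5,4,3,2
6,5,4,3,2,1
That's 13 in total.

13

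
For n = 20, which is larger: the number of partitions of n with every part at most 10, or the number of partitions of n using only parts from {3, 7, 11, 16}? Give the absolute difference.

Partitions of 20 with every part at most 10: 530.
Partitions of 20 using only parts from {3, 7, 11, 16}: 2.
|530 − 2| = 528.

528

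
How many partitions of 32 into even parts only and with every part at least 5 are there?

21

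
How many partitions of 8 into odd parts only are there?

6

Enumerating:
7 + 1
5 + 3
5 + 1 + 1 + 1
3 + 3 + 1 + 1
3 + 1 + 1 + 1 + 1 + 1
1 + 1 + 1 + 1 + 1 + 1 + 1 + 1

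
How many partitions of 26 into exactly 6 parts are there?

Counting exhaustively, 282 partitions satisfy the conditions.

282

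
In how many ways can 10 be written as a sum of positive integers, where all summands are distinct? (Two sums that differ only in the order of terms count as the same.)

10

Enumerating:
10
9, 1
8, 2
7, 3
7, 2, 1
6, 4
6, 3, 1
5, 4, 1
5, 3, 2
4, 3, 2, 1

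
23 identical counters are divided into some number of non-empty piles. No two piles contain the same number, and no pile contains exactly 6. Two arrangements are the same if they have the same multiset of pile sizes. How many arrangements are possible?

Enumerating by decreasing first part gives 75 partitions in all.

75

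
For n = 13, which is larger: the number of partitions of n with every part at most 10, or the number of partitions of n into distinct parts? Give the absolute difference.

79

Partitions of 13 with every part at most 10: 97.
Partitions of 13 into distinct parts: 18.
|97 − 18| = 79.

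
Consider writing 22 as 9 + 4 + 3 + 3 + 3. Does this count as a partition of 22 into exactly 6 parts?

No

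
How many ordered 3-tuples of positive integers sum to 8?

A composition of 8 into 3 positive parts is chosen by placing 2 dividers among the 7 gaps between 8 units: C(7,2) = 21.

21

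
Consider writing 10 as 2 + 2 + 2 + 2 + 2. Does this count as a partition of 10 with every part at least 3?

The parts sum to 10, and the condition 'every summand is at least 3' is violated.

No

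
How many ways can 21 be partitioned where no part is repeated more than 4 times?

505

Systematic enumeration (by largest part, then next-largest, …) yields 505.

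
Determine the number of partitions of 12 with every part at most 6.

58

There are too many to list fully; the first 12 (by largest part) are:
6 + 6
6 + 5 + 1
6 + 4 + 2
6 + 4 + 1 + 1
6 + 3 + 3
6 + 3 + 2 + 1
6 + 3 + 1 + 1 + 1
6 + 2 + 2 + 2
6 + 2 + 2 + 1 + 1
6 + 2 + 1 + 1 + 1 + 1
6 + 1 + 1 + 1 + 1 + 1 + 1
5 + 5 + 2
…and 46 more, for 58 total.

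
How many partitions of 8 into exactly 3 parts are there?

5

The partitions of 8 that satisfy the conditions:
6, 1, 1
5, 2, 1
4, 3, 1
4, 2, 2
3, 3, 2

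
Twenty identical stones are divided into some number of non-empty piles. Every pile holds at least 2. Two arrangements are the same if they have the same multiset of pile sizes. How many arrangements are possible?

Enumerating by decreasing first part gives 137 partitions in all.

137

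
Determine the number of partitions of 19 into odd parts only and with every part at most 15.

A partial list (first 12 by largest part):
15,3,1
15,1,1,1,1
13,5,1
13,3,3
13,3,1,1,1
13,1,1,1,1,1,1
11,7,1
11,5,3
11,5,1,1,1
11,3,3,1,1
11,3,1,1,1,1,1
11,1,1,1,1,1,1,1,1
…and 40 more, for 52 total.

52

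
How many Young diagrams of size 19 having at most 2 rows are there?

10

Listing the qualifying partitions of 19:
19
1,18
2,17
3,16
4,15
5,14
6,13
7,12
8,11
9,10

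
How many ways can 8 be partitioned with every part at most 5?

Enumerating:
5,3
5,2,1
5,1,1,1
4,4
4,3,1
4,2,2
4,2,1,1
4,1,1,1,1
3,3,2
3,3,1,1
3,2,2,1
3,2,1,1,1
3,1,1,1,1,1
2,2,2,2
2,2,2,1,1
2,2,1,1,1,1
2,1,1,1,1,1,1
1,1,1,1,1,1,1,1
That's 18 in total.

18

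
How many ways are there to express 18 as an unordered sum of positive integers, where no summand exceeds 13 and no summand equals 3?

Direct enumeration gives 199 partitions.

199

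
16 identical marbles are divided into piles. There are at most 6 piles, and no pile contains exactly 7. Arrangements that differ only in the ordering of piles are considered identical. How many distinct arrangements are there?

113

Direct enumeration gives 113 partitions.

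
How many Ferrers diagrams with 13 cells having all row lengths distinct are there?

Listing the qualifying partitions of 13:
13
12, 1
11, 2
10, 3
10, 2, 1
9, 4
9, 3, 1
8, 5
8, 4, 1
8, 3, 2
7, 6
7, 5, 1
7, 4, 2
7, 3, 2, 1
6, 5, 2
6, 4, 3
6, 4, 2, 1
5, 4, 3, 1
Counting gives 18.

18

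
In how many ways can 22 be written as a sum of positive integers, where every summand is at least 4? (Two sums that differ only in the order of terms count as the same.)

34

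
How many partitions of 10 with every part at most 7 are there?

38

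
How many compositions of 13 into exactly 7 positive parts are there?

924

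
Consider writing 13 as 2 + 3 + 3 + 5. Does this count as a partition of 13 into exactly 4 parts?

Yes

The parts sum to 13, and the condition 'there are exactly 4 summands' holds.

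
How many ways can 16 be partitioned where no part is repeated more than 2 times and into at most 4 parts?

59

There are too many to list fully; the first 12 (by largest part) are:
16
1+15
2+14
1+1+14
3+13
1+2+13
4+12
1+3+12
2+2+12
1+1+2+12
5+11
1+4+11
…and 47 more, for 59 total.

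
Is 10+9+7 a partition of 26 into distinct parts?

The parts sum to 26, and the condition 'all summands are distinct' holds.

Yes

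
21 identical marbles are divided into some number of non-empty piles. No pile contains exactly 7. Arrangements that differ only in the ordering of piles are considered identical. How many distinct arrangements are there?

657

Systematic enumeration (by largest part, then next-largest, …) yields 657.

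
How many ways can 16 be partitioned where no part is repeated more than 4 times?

164

Counting exhaustively, 164 partitions satisfy the conditions.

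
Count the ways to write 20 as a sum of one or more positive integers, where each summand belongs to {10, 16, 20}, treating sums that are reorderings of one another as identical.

2

The partitions of 20 that satisfy the conditions:
20
10, 10
Counting gives 2.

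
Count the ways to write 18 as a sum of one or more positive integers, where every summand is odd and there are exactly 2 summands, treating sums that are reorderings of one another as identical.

Listing the qualifying partitions of 18:
17, 1
15, 3
13, 5
11, 7
9, 9

5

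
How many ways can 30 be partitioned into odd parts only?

Direct enumeration gives 296 partitions.

296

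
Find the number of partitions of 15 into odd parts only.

27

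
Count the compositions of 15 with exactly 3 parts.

91

Equivalently, choose which 2 of the 14 gaps become plus signs: C(14,2) = 91.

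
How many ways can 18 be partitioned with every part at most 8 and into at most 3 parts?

Listing the qualifying partitions of 18:
8, 8, 2
8, 7, 3
8, 6, 4
8, 5, 5
7, 7, 4
7, 6, 5
6, 6, 6

7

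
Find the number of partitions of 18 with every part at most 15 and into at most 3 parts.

There are too many to list fully; the first 12 (by largest part) are:
15+3
15+2+1
14+4
14+3+1
14+2+2
13+5
13+4+1
13+3+2
12+6
12+5+1
12+4+2
12+3+3
…and 21 more, for 33 total.

33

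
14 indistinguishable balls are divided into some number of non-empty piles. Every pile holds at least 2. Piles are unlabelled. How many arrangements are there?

There are too many to list fully; the first 12 (by largest part) are:
14
12 + 2
11 + 3
10 + 4
10 + 2 + 2
9 + 5
9 + 3 + 2
8 + 6
8 + 4 + 2
8 + 3 + 3
8 + 2 + 2 + 2
7 + 7
…and 22 more, for 34 total.

34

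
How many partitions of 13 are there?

101

A full systematic count gives 101.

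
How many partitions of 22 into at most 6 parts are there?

Systematic enumeration (by largest part, then next-largest, …) yields 391.

391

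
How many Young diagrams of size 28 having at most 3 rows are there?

A full systematic count gives 80.

80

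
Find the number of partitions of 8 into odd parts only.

6

Enumerating:
1, 7
3, 5
1, 1, 1, 5
1, 1, 3, 3
1, 1, 1, 1, 1, 3
1, 1, 1, 1, 1, 1, 1, 1
Counting gives 6.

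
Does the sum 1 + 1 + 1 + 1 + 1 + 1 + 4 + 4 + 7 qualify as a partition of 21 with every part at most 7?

Yes

The parts sum to 21, and the condition 'no summand exceeds 7' holds.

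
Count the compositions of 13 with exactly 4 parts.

Place 3 bars in the 12 internal gaps of a row of 13 dots: C(12,3) = 220.

220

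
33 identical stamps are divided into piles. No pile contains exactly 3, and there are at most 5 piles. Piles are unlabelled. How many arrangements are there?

Counting exhaustively, 621 partitions satisfy the conditions.

621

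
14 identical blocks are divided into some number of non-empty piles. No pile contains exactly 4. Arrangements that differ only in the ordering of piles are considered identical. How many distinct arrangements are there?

93

Direct enumeration gives 93 partitions.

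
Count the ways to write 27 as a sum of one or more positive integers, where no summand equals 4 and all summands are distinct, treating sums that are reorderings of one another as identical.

124

There are 124 such partitions.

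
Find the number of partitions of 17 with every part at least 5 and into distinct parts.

They are:
17
12,5
11,6
10,7
9,8
That's 5 in total.

5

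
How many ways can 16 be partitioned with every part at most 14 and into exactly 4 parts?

34

There are too many to list fully; the first 12 (by largest part) are:
13,1,1,1
12,2,1,1
11,3,1,1
11,2,2,1
10,4,1,1
10,3,2,1
10,2,2,2
9,5,1,1
9,4,2,1
9,3,3,1
9,3,2,2
8,6,1,1
…and 22 more, for 34 total.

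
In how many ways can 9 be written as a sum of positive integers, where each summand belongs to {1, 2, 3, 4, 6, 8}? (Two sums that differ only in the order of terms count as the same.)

22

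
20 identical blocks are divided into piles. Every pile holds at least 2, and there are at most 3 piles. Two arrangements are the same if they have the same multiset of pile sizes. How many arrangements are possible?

34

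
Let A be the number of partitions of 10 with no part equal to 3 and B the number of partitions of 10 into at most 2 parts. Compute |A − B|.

21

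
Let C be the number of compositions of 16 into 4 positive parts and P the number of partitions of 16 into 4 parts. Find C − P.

421

Ordered (compositions into 4 parts): C(15,3) = 455.
Partitions of 16 into exactly 4 parts: 34.
Difference: 455 − 34 = 421.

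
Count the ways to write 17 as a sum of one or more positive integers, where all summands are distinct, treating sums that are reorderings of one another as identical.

38

There are too many to list fully; the first 12 (by largest part) are:
17
16+1
15+2
14+3
14+2+1
13+4
13+3+1
12+5
12+4+1
12+3+2
11+6
11+5+1
…and 26 more, for 38 total.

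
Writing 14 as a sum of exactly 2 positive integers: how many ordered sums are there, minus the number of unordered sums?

Compositions: C(13,1) = 13.
Unordered (partitions into 2 parts): 7.
Difference: 13 − 7 = 6.

6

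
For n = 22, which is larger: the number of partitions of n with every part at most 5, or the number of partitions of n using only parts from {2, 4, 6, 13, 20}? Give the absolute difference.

Partitions of 22 with every part at most 5: 255.
Partitions of 22 using only parts from {2, 4, 6, 13, 20}: 17.
|255 − 17| = 238.

238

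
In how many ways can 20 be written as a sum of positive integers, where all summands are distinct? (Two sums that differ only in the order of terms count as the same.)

64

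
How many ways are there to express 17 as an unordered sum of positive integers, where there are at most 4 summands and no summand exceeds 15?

There are too many to list fully; the first 12 (by largest part) are:
15, 2
15, 1, 1
14, 3
14, 2, 1
14, 1, 1, 1
13, 4
13, 3, 1
13, 2, 2
13, 2, 1, 1
12, 5
12, 4, 1
12, 3, 2
…and 58 more, for 70 total.

70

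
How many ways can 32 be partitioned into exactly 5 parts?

480

Direct enumeration gives 480 partitions.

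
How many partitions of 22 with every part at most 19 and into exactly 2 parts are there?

Listing the qualifying partitions of 22:
19,3
18,4
17,5
16,6
15,7
14,8
13,9
12,10
11,11

9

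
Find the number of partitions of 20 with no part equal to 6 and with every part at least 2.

103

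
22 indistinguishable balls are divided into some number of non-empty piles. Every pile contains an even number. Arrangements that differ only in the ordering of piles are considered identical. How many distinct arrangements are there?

56

There are too many to list fully; the first 12 (by largest part) are:
22
20,2
18,4
18,2,2
16,6
16,4,2
16,2,2,2
14,8
14,6,2
14,4,4
14,4,2,2
14,2,2,2,2
…and 44 more, for 56 total.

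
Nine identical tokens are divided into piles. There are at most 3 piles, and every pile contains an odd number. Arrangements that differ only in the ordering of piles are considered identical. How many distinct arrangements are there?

4

The partitions of 9 that satisfy the conditions:
9
1 + 1 + 7
1 + 3 + 5
3 + 3 + 3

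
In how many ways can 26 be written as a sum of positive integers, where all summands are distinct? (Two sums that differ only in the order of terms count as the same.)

165

Direct enumeration gives 165 partitions.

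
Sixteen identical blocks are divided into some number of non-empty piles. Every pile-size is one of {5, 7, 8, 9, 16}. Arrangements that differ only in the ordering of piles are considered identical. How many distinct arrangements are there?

They are:
16
9+7
8+8
That's 3 in total.

3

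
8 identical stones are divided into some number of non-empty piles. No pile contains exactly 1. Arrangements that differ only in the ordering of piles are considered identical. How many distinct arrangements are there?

7

The partitions of 8 that satisfy the conditions:
8
6,2
5,3
4,4
4,2,2
3,3,2
2,2,2,2
Counting gives 7.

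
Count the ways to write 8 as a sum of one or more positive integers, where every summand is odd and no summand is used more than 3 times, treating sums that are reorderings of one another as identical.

Listing the qualifying partitions of 8:
7 + 1
5 + 3
5 + 1 + 1 + 1
3 + 3 + 1 + 1

4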